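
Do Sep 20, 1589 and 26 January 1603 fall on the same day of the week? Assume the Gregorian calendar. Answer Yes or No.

No

From Sep 20, 1589 to Jan 26, 1603 is 4876 days.
4876 mod 7 = 4, so they are different weekdays.
(Sep 20, 1589 is a Wednesday; Jan 26, 1603 is a Sunday.)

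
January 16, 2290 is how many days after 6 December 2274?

5520

Dec 6, 2274 → Dec 6, 2275: 365 days.
Dec 6, 2275 → Dec 6, 2276: 366 days (Feb 29, 2276 is in that span).
Dec 6, 2276 → Dec 6, 2277: 365 days.
Dec 6, 2277 → Dec 6, 2278: 365 days.
Dec 6, 2278 → Dec 6, 2279: 365 days.
Dec 6, 2279 → Dec 6, 2280: 366 days (Feb 29, 2280 is in that span).
Dec 6, 2280 → Dec 6, 2281: 365 days.
Dec 6, 2281 → Dec 6, 2282: 365 days.
Dec 6, 2282 → Dec 6, 2283: 365 days.
Dec 6, 2283 → Dec 6, 2284: 366 days (Feb 29, 2284 is in that span).
Dec 6, 2284 → Dec 6, 2285: 365 days.
Dec 6, 2285 → Dec 6, 2286: 365 days.
Dec 6, 2286 → Dec 6, 2287: 365 days.
Dec 6, 2287 → Dec 6, 2288: 366 days (Feb 29, 2288 is in that span).
Dec 6, 2288 → Dec 6, 2289: 365 days.
Dec 6, 2289 → Jan 6, 2290: 31 days (December has 31).
Jan 6, 2290 → Jan 16, 2290: 10 days.
Total: 5520 days.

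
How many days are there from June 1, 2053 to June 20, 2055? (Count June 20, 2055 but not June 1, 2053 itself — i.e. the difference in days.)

Jun 1, 2053 → Jun 1, 2054: 365 days.
Jun 1, 2054 → Jul 1, 2054: 30 days (June has 30).
Jul 1, 2054 → Aug 1, 2054: 31 days (July has 31).
Aug 1, 2054 → Sep 1, 2054: 31 days (August has 31).
Sep 1, 2054 → Oct 1, 2054: 30 days (September has 30).
Oct 1, 2054 → Nov 1, 2054: 31 days (October has 31).
Nov 1, 2054 → Dec 1, 2054: 30 days (November has 30).
Dec 1, 2054 → Jan 1, 2055: 31 days (December has 31).
Jan 1, 2055 → Feb 1, 2055: 31 days (January has 31).
Feb 1, 2055 → Mar 1, 2055: 28 days (February has 28).
Mar 1, 2055 → Apr 1, 2055: 31 days (March has 31).
Apr 1, 2055 → May 1, 2055: 30 days (April has 30).
May 1, 2055 → Jun 1, 2055: 31 days (May has 31).
Jun 1, 2055 → Jun 20, 2055: 19 days.
Total: 749 days.

749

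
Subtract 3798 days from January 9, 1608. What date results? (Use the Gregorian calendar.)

−365 (one year) → Jan 9, 1607 (3433 left).
−365 (one year) → Jan 9, 1606 (3068 left).
−365 (one year) → Jan 9, 1605 (2703 left).
−366 (one year; includes Feb 29, 1604) → Jan 9, 1604 (2337 left).
−365 (one year) → Jan 9, 1603 (1972 left).
−365 (one year) → Jan 9, 1602 (1607 left).
−365 (one year) → Jan 9, 1601 (1242 left).
−366 (one year; includes Feb 29, 1600) → Jan 9, 1600 (876 left).
−365 (one year) → Jan 9, 1599 (511 left).
−365 (one year) → Jan 9, 1598 (146 left).
−9 → Dec 31, 1597 (end of Dec, 31 days; 137 left).
−31 → Nov 30, 1597 (end of Nov, 30 days; 106 left).
−30 → Oct 31, 1597 (end of Oct, 31 days; 76 left).
−31 → Sep 30, 1597 (end of Sep, 30 days; 45 left).
−30 → Aug 31, 1597 (end of Aug, 31 days; 15 left).
−15 → Aug 16, 1597.

August 16, 1597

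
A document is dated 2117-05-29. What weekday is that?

Saturday

Doomsday rule: the anchor day for the 2100s is Sunday. For year 17: 17÷12 = 1 r 5, and 5÷4 = 1, so 1+5+1 = 7.
Sunday + 7 ≡ Sunday — that's 2117's doomsday.
In May the doomsday date is May 9.
May 29 is 20 days after May 9; 20 mod 7 = 6, so Sunday + 6 = Saturday.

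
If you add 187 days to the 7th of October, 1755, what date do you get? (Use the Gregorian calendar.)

April 11, 1756

Oct has 31 days: +25 → Nov 1, 1755 (162 left).
Nov has 30 days: +30 → Dec 1, 1755 (132 left).
Dec has 31 days: +31 → Jan 1, 1756 (101 left).
Jan has 31 days: +31 → Feb 1, 1756 (70 left).
Feb has 29 days: +29 → Mar 1, 1756 (41 left).
Mar has 31 days: +31 → Apr 1, 1756 (10 left).
+10 → Apr 11, 1756.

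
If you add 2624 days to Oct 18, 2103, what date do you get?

+366 (one year; includes Feb 29, 2104) → Oct 18, 2104 (2258 left).
+365 (one year) → Oct 18, 2105 (1893 left).
+365 (one year) → Oct 18, 2106 (1528 left).
+365 (one year) → Oct 18, 2107 (1163 left).
+366 (one year; includes Feb 29, 2108) → Oct 18, 2108 (797 left).
+365 (one year) → Oct 18, 2109 (432 left).
+365 (one year) → Oct 18, 2110 (67 left).
Oct has 31 days: +14 → Nov 1, 2110 (53 left).
Nov has 30 days: +30 → Dec 1, 2110 (23 left).
+23 → Dec 24, 2110.

December 24, 2110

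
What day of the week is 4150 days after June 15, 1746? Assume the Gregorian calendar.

First find the weekday of Jun 15, 1746. Doomsday rule: the anchor day for the 1700s is Sunday. For year 46: 46÷12 = 3 r 10, and 10÷4 = 2, so 3+10+2 = 15.
Sunday + 15 ≡ Monday — that's 1746's doomsday.
In June the doomsday date is Jun 6.
Jun 15 is 9 days after Jun 6; 9 mod 7 = 2, so Monday + 2 = Wednesday.
4150 mod 7 = 6, so 4150 days after a Wednesday is Wednesday + 6 = Tuesday.

Tuesday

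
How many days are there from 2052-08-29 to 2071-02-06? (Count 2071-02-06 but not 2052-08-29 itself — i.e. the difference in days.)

Aug 29, 2052 → Aug 29, 2053: 365 days.
Aug 29, 2053 → Aug 29, 2054: 365 days.
Aug 29, 2054 → Aug 29, 2055: 365 days.
Aug 29, 2055 → Aug 29, 2056: 366 days (Feb 29, 2056 is in that span).
Aug 29, 2056 → Aug 29, 2057: 365 days.
Aug 29, 2057 → Aug 29, 2058: 365 days.
Aug 29, 2058 → Aug 29, 2059: 365 days.
Aug 29, 2059 → Aug 29, 2060: 366 days (Feb 29, 2060 is in that span).
Aug 29, 2060 → Aug 29, 2061: 365 days.
Aug 29, 2061 → Aug 29, 2062: 365 days.
Aug 29, 2062 → Aug 29, 2063: 365 days.
Aug 29, 2063 → Aug 29, 2064: 366 days (Feb 29, 2064 is in that span).
Aug 29, 2064 → Aug 29, 2065: 365 days.
Aug 29, 2065 → Aug 29, 2066: 365 days.
Aug 29, 2066 → Aug 29, 2067: 365 days.
Aug 29, 2067 → Aug 29, 2068: 366 days (Feb 29, 2068 is in that span).
Aug 29, 2068 → Aug 29, 2069: 365 days.
Aug 29, 2069 → Aug 29, 2070: 365 days.
Aug 29, 2070 → Sep 29, 2070: 31 days (August has 31).
Sep 29, 2070 → Oct 29, 2070: 30 days (September has 30).
Oct 29, 2070 → Nov 29, 2070: 31 days (October has 31).
Nov 29, 2070 → Dec 29, 2070: 30 days (November has 30).
Dec 29, 2070 → Jan 29, 2071: 31 days (December has 31).
Jan 29, 2071 → Feb 6, 2071: 8 days.
Total: 6735 days.

6735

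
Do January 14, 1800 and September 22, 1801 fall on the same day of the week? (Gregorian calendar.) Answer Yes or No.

From Jan 14, 1800 to Sep 22, 1801 is 616 days.
616 mod 7 = 0, so they are the same weekday.
(Jan 14, 1800 is a Tuesday; Sep 22, 1801 is a Tuesday.)

Yes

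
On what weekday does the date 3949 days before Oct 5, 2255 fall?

First find the weekday of Oct 5, 2255. Doomsday rule: the anchor day for the 2200s is Friday. For year 55: 55÷12 = 4 r 7, and 7÷4 = 1, so 4+7+1 = 12.
Friday + 12 ≡ Wednesday — that's 2255's doomsday.
In October the doomsday date is Oct 10.
Oct 5 is 5 days before Oct 10; 5 mod 7 = 5, so Wednesday − 5 = Friday.
3949 mod 7 = 1, so 3949 days before a Friday is Friday − 1 = Thursday.

Thursday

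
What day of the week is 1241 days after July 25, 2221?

Jul 25, 2221 is a Wednesday.
1241 mod 7 = 2, so 1241 days after a Wednesday is Wednesday + 2 = Friday.

Friday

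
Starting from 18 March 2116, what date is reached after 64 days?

Mar has 31 days: +14 → Apr 1, 2116 (50 left).
Apr has 30 days: +30 → May 1, 2116 (20 left).
+20 → May 21, 2116.

May 21, 2116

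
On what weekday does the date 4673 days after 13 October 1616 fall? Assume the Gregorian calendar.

First find the weekday of Oct 13, 1616. Doomsday rule: the anchor day for the 1600s is Tuesday. For year 16: 16÷12 = 1 r 4, and 4÷4 = 1, so 1+4+1 = 6.
Tuesday + 6 ≡ Monday — that's 1616's doomsday.
In October the doomsday date is Oct 10.
Oct 13 is 3 days after Oct 10; 3 mod 7 = 3, so Monday + 3 = Thursday.
4673 mod 7 = 4, so 4673 days after a Thursday is Thursday + 4 = Monday.

Monday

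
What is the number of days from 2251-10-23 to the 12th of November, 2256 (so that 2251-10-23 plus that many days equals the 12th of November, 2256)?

Oct 23, 2251 → Oct 23, 2252: 366 days (Feb 29, 2252 is in that span).
Oct 23, 2252 → Oct 23, 2253: 365 days.
Oct 23, 2253 → Oct 23, 2254: 365 days.
Oct 23, 2254 → Oct 23, 2255: 365 days.
Oct 23, 2255 → Nov 23, 2255: 31 days (October has 31).
Nov 23, 2255 → Dec 23, 2255: 30 days (November has 30).
Dec 23, 2255 → Jan 23, 2256: 31 days (December has 31).
Jan 23, 2256 → Feb 23, 2256: 31 days (January has 31).
Feb 23, 2256 → Mar 23, 2256: 29 days (February has 29).
Mar 23, 2256 → Apr 23, 2256: 31 days (March has 31).
Apr 23, 2256 → May 23, 2256: 30 days (April has 30).
May 23, 2256 → Jun 23, 2256: 31 days (May has 31).
Jun 23, 2256 → Jul 23, 2256: 30 days (June has 30).
Jul 23, 2256 → Aug 23, 2256: 31 days (July has 31).
Aug 23, 2256 → Sep 23, 2256: 31 days (August has 31).
Sep 23, 2256 → Oct 23, 2256: 30 days (September has 30).
Oct 23, 2256 → Nov 12, 2256: 20 days.
Total: 1847 days.

1847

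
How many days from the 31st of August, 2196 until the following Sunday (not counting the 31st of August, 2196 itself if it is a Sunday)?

Aug 31, 2196 is a Wednesday.
From Wednesday to the next Sunday is 4 days.

4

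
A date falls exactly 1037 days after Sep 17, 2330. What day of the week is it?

Thursday

Sep 17, 2330 is a Wednesday.
1037 mod 7 = 1, so 1037 days after a Wednesday is Wednesday + 1 = Thursday.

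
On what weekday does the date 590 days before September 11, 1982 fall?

First find the weekday of Sep 11, 1982. Doomsday rule: the anchor day for the 1900s is Wednesday. For year 82: 82÷12 = 6 r 10, and 10÷4 = 2, so 6+10+2 = 18.
Wednesday + 18 ≡ Sunday — that's 1982's doomsday.
In September the doomsday date is Sep 5.
Sep 11 is 6 days after Sep 5; 6 mod 7 = 6, so Sunday + 6 = Saturday.
590 mod 7 = 2, so 590 days before a Saturday is Saturday − 2 = Thursday.

Thursday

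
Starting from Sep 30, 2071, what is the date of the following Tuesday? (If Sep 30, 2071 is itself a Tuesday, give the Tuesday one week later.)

Sep 30, 2071 is a Wednesday.
From Wednesday to the next Tuesday is 6 days.
Sep 30, 2071 + 6 = Oct 6, 2071.

October 6, 2071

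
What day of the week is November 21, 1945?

Wednesday

Doomsday rule: the anchor day for the 1900s is Wednesday. For year 45: 45÷12 = 3 r 9, and 9÷4 = 2, so 3+9+2 = 14.
Wednesday + 14 ≡ Wednesday — that's 1945's doomsday.
In November the doomsday date is Nov 7.
Nov 21 is 14 days after Nov 7; 14 mod 7 = 0, so Wednesday + 0 = Wednesday.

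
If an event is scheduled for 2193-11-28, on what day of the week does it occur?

Thursday

Doomsday rule: the anchor day for the 2100s is Sunday. For year 93: 93÷12 = 7 r 9, and 9÷4 = 2, so 7+9+2 = 18.
Sunday + 18 ≡ Thursday — that's 2193's doomsday.
In November the doomsday date is Nov 7.
Nov 28 is 21 days after Nov 7; 21 mod 7 = 0, so Thursday + 0 = Thursday.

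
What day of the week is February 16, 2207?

Doomsday rule: the anchor day for the 2200s is Friday. For year 07: 7÷12 = 0 r 7, and 7÷4 = 1, so 0+7+1 = 8.
Friday + 8 ≡ Saturday — that's 2207's doomsday.
In February the doomsday date is Feb 28 (2207 is not a leap year).
Feb 16 is 12 days before Feb 28; 12 mod 7 = 5, so Saturday − 5 = Monday.

Monday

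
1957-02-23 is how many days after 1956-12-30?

55

Dec 30, 1956 → Jan 30, 1957: 31 days (December has 31).
Jan 30, 1957 → Feb 23, 1957: 24 days.
Total: 55 days.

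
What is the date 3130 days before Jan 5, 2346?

June 11, 2337

−365 (one year) → Jan 5, 2345 (2765 left).
−366 (one year; includes Feb 29, 2344) → Jan 5, 2344 (2399 left).
−365 (one year) → Jan 5, 2343 (2034 left).
−365 (one year) → Jan 5, 2342 (1669 left).
−365 (one year) → Jan 5, 2341 (1304 left).
−366 (one year; includes Feb 29, 2340) → Jan 5, 2340 (938 left).
−365 (one year) → Jan 5, 2339 (573 left).
−365 (one year) → Jan 5, 2338 (208 left).
−5 → Dec 31, 2337 (end of Dec, 31 days; 203 left).
−31 → Nov 30, 2337 (end of Nov, 30 days; 172 left).
−30 → Oct 31, 2337 (end of Oct, 31 days; 142 left).
−31 → Sep 30, 2337 (end of Sep, 30 days; 111 left).
−30 → Aug 31, 2337 (end of Aug, 31 days; 81 left).
−31 → Jul 31, 2337 (end of Jul, 31 days; 50 left).
−31 → Jun 30, 2337 (end of Jun, 30 days; 19 left).
−19 → Jun 11, 2337.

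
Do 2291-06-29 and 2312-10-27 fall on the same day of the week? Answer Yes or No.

From Jun 29, 2291 to Oct 27, 2312 is 7790 days.
7790 mod 7 = 6, so they are different weekdays.
(Jun 29, 2291 is a Monday; Oct 27, 2312 is a Sunday.)

No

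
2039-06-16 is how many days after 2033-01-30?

Jan 30, 2033 → Jan 30, 2034: 365 days.
Jan 30, 2034 → Jan 30, 2035: 365 days.
Jan 30, 2035 → Jan 30, 2036: 365 days.
Jan 30, 2036 → Jan 30, 2037: 366 days (Feb 29, 2036 is in that span).
Jan 30, 2037 → Jan 30, 2038: 365 days.
Jan 30, 2038 → Jan 30, 2039: 365 days.
Jan 30, 2039 → Feb 28, 2039: 29 days (January has 31).
Feb 28, 2039 → Mar 28, 2039: 28 days (February has 28).
Mar 28, 2039 → Apr 28, 2039: 31 days (March has 31).
Apr 28, 2039 → May 28, 2039: 30 days (April has 30).
May 28, 2039 → Jun 16, 2039: 19 days.
Total: 2328 days.

2328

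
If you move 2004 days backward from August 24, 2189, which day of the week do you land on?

Saturday

Aug 24, 2189 is a Monday.
2004 mod 7 = 2, so 2004 days before a Monday is Monday − 2 = Saturday.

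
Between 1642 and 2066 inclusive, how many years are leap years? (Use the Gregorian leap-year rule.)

Multiples of 4 in [1642,2066]: 106.
Of those, multiples of 100: 4 (not leap unless ÷400).
Multiples of 400: 1.
Leap years = 106 − 4 + 1 = 103.

103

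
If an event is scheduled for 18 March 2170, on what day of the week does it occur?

Sunday

Doomsday rule: the anchor day for the 2100s is Sunday. For year 70: 70÷12 = 5 r 10, and 10÷4 = 2, so 5+10+2 = 17.
Sunday + 17 ≡ Wednesday — that's 2170's doomsday.
In March the doomsday date is Mar 14.
Mar 18 is 4 days after Mar 14; 4 mod 7 = 4, so Wednesday + 4 = Sunday.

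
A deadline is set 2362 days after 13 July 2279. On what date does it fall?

+366 (one year; includes Feb 29, 2280) → Jul 13, 2280 (1996 left).
+365 (one year) → Jul 13, 2281 (1631 left).
+365 (one year) → Jul 13, 2282 (1266 left).
+365 (one year) → Jul 13, 2283 (901 left).
+366 (one year; includes Feb 29, 2284) → Jul 13, 2284 (535 left).
+365 (one year) → Jul 13, 2285 (170 left).
Jul has 31 days: +19 → Aug 1, 2285 (151 left).
Aug has 31 days: +31 → Sep 1, 2285 (120 left).
Sep has 30 days: +30 → Oct 1, 2285 (90 left).
Oct has 31 days: +31 → Nov 1, 2285 (59 left).
Nov has 30 days: +30 → Dec 1, 2285 (29 left).
+29 → Dec 30, 2285.

December 30, 2285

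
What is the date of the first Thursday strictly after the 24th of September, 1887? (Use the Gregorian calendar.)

Sep 24, 1887 is a Saturday.
From Saturday to the next Thursday is 5 days.
Sep 24, 1887 + 5 = Sep 29, 1887.

September 29, 1887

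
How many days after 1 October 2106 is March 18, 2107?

Oct 1, 2106 → Nov 1, 2106: 31 days (October has 31).
Nov 1, 2106 → Dec 1, 2106: 30 days (November has 30).
Dec 1, 2106 → Jan 1, 2107: 31 days (December has 31).
Jan 1, 2107 → Feb 1, 2107: 31 days (January has 31).
Feb 1, 2107 → Mar 1, 2107: 28 days (February has 28).
Mar 1, 2107 → Mar 18, 2107: 17 days.
Total: 168 days.

168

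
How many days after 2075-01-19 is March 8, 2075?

48

Jan 19, 2075 → Feb 19, 2075: 31 days (January has 31).
Feb 19, 2075 → Mar 8, 2075: 17 days.
Total: 48 days.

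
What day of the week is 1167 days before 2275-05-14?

May 14, 2275 is a Friday.
1167 mod 7 = 5, so 1167 days before a Friday is Friday − 5 = Sunday.

Sunday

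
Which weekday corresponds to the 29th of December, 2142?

Saturday

January 1, 2142 is a Monday.
Jan 1, 2142 → Feb 1, 2142: 31 days (January has 31).
Feb 1, 2142 → Mar 1, 2142: 28 days (February has 28).
Mar 1, 2142 → Apr 1, 2142: 31 days (March has 31).
Apr 1, 2142 → May 1, 2142: 30 days (April has 30).
May 1, 2142 → Jun 1, 2142: 31 days (May has 31).
Jun 1, 2142 → Jul 1, 2142: 30 days (June has 30).
Jul 1, 2142 → Aug 1, 2142: 31 days (July has 31).
Aug 1, 2142 → Sep 1, 2142: 31 days (August has 31).
Sep 1, 2142 → Oct 1, 2142: 30 days (September has 30).
Oct 1, 2142 → Nov 1, 2142: 31 days (October has 31).
Nov 1, 2142 → Dec 1, 2142: 30 days (November has 30).
Dec 1, 2142 → Dec 29, 2142: 28 days.
Total: 362 days.
362 mod 7 = 5, so Monday + 5 = Saturday.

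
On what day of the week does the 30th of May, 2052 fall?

Thursday

Doomsday rule: the anchor day for the 2000s is Tuesday. For year 52: 52÷12 = 4 r 4, and 4÷4 = 1, so 4+4+1 = 9.
Tuesday + 9 ≡ Thursday — that's 2052's doomsday.
In May the doomsday date is May 9.
May 30 is 21 days after May 9; 21 mod 7 = 0, so Thursday + 0 = Thursday.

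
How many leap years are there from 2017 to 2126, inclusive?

Multiples of 4 in [2017,2126]: 27.
Of those, multiples of 100: 1 (not leap unless ÷400).
Multiples of 400: 0.
Leap years = 27 − 1 + 0 = 26.

26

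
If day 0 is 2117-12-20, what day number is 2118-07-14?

Dec 20, 2117 → Jan 20, 2118: 31 days (December has 31).
Jan 20, 2118 → Feb 20, 2118: 31 days (January has 31).
Feb 20, 2118 → Mar 20, 2118: 28 days (February has 28).
Mar 20, 2118 → Apr 20, 2118: 31 days (March has 31).
Apr 20, 2118 → May 20, 2118: 30 days (April has 30).
May 20, 2118 → Jun 20, 2118: 31 days (May has 31).
Jun 20, 2118 → Jul 14, 2118: 24 days.
Total: 206 days.

206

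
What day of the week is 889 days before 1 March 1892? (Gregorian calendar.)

Tuesday

First find the weekday of Mar 1, 1892. Doomsday rule: the anchor day for the 1800s is Friday. For year 92: 92÷12 = 7 r 8, and 8÷4 = 2, so 7+8+2 = 17.
Friday + 17 ≡ Monday — that's 1892's doomsday.
In March the doomsday date is Mar 14.
Mar 1 is 13 days before Mar 14; 13 mod 7 = 6, so Monday − 6 = Tuesday.
889 mod 7 = 0, so 889 days before a Tuesday is Tuesday − 0 = Tuesday.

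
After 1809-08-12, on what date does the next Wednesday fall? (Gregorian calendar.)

August 16, 1809

Aug 12, 1809 is a Saturday.
From Saturday to the next Wednesday is 4 days.
Aug 12, 1809 + 4 = Aug 16, 1809.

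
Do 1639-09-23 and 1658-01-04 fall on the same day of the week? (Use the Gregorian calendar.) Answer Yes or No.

From Sep 23, 1639 to Jan 4, 1658 is 6678 days.
6678 mod 7 = 0, so they are the same weekday.
(Sep 23, 1639 is a Friday; Jan 4, 1658 is a Friday.)

Yes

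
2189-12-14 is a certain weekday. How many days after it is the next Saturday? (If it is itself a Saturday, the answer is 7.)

Dec 14, 2189 is a Monday.
From Monday to the next Saturday is 5 days.

5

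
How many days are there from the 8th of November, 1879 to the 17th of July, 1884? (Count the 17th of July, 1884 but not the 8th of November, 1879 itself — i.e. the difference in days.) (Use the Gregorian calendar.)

1713

Nov 8, 1879 → Nov 8, 1880: 366 days (Feb 29, 1880 is in that span).
Nov 8, 1880 → Nov 8, 1881: 365 days.
Nov 8, 1881 → Nov 8, 1882: 365 days.
Nov 8, 1882 → Nov 8, 1883: 365 days.
Nov 8, 1883 → Dec 8, 1883: 30 days (November has 30).
Dec 8, 1883 → Jan 8, 1884: 31 days (December has 31).
Jan 8, 1884 → Feb 8, 1884: 31 days (January has 31).
Feb 8, 1884 → Mar 8, 1884: 29 days (February has 29).
Mar 8, 1884 → Apr 8, 1884: 31 days (March has 31).
Apr 8, 1884 → May 8, 1884: 30 days (April has 30).
May 8, 1884 → Jun 8, 1884: 31 days (May has 31).
Jun 8, 1884 → Jul 8, 1884: 30 days (June has 30).
Jul 8, 1884 → Jul 17, 1884: 9 days.
Total: 1713 days.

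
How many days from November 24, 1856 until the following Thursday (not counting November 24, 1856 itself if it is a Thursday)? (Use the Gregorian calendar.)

Nov 24, 1856 is a Monday.
From Monday to the next Thursday is 3 days.

3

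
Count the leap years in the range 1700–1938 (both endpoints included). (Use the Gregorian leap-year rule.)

Multiples of 4 in [1700,1938]: 60.
Of those, multiples of 100: 3 (not leap unless ÷400).
Multiples of 400: 0.
Leap years = 60 − 3 + 0 = 57.

57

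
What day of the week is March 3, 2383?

Thursday

Doomsday rule: the anchor day for the 2300s is Wednesday. For year 83: 83÷12 = 6 r 11, and 11÷4 = 2, so 6+11+2 = 19.
Wednesday + 19 ≡ Monday — that's 2383's doomsday.
In March the doomsday date is Mar 14.
Mar 3 is 11 days before Mar 14; 11 mod 7 = 4, so Monday − 4 = Thursday.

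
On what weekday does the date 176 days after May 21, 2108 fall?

Tuesday

May 21, 2108 is a Monday.
176 mod 7 = 1, so 176 days after a Monday is Monday + 1 = Tuesday.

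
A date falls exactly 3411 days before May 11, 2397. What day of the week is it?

Friday

First find the weekday of May 11, 2397. Doomsday rule: the anchor day for the 2300s is Wednesday. For year 97: 97÷12 = 8 r 1, and 1÷4 = 0, so 8+1+0 = 9.
Wednesday + 9 ≡ Friday — that's 2397's doomsday.
In May the doomsday date is May 9.
May 11 is 2 days after May 9; 2 mod 7 = 2, so Friday + 2 = Sunday.
3411 mod 7 = 2, so 3411 days before a Sunday is Sunday − 2 = Friday.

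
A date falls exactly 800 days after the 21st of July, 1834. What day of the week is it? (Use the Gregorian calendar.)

First find the weekday of Jul 21, 1834. Doomsday rule: the anchor day for the 1800s is Friday. For year 34: 34÷12 = 2 r 10, and 10÷4 = 2, so 2+10+2 = 14.
Friday + 14 ≡ Friday — that's 1834's doomsday.
In July the doomsday date is Jul 11.
Jul 21 is 10 days after Jul 11; 10 mod 7 = 3, so Friday + 3 = Monday.
800 mod 7 = 2, so 800 days after a Monday is Monday + 2 = Wednesday.

Wednesday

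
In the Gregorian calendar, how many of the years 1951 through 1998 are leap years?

Multiples of 4 in [1951,1998]: 12.
Of those, multiples of 100: 0 (not leap unless ÷400).
Multiples of 400: 0.
Leap years = 12 − 0 + 0 = 12.

12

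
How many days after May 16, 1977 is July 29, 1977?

May 16, 1977 → Jun 16, 1977: 31 days (May has 31).
Jun 16, 1977 → Jul 16, 1977: 30 days (June has 30).
Jul 16, 1977 → Jul 29, 1977: 13 days.
Total: 74 days.

74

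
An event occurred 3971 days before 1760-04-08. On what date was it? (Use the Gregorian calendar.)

−366 (one year; includes Feb 29, 1760) → Apr 8, 1759 (3605 left).
−365 (one year) → Apr 8, 1758 (3240 left).
−365 (one year) → Apr 8, 1757 (2875 left).
−365 (one year) → Apr 8, 1756 (2510 left).
−366 (one year; includes Feb 29, 1756) → Apr 8, 1755 (2144 left).
−365 (one year) → Apr 8, 1754 (1779 left).
−365 (one year) → Apr 8, 1753 (1414 left).
−365 (one year) → Apr 8, 1752 (1049 left).
−366 (one year; includes Feb 29, 1752) → Apr 8, 1751 (683 left).
−365 (one year) → Apr 8, 1750 (318 left).
−8 → Mar 31, 1750 (end of Mar, 31 days; 310 left).
−31 → Feb 28, 1750 (end of Feb, 28 days; 279 left).
−28 → Jan 31, 1750 (end of Jan, 31 days; 251 left).
−31 → Dec 31, 1749 (end of Dec, 31 days; 220 left).
−31 → Nov 30, 1749 (end of Nov, 30 days; 189 left).
−30 → Oct 31, 1749 (end of Oct, 31 days; 159 left).
−31 → Sep 30, 1749 (end of Sep, 30 days; 128 left).
−30 → Aug 31, 1749 (end of Aug, 31 days; 98 left).
−31 → Jul 31, 1749 (end of Jul, 31 days; 67 left).
−31 → Jun 30, 1749 (end of Jun, 30 days; 36 left).
−30 → May 31, 1749 (end of May, 31 days; 6 left).
−6 → May 25, 1749.

May 25, 1749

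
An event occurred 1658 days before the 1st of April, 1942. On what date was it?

September 16, 1937

−365 (one year) → Apr 1, 1941 (1293 left).
−365 (one year) → Apr 1, 1940 (928 left).
−366 (one year; includes Feb 29, 1940) → Apr 1, 1939 (562 left).
−365 (one year) → Apr 1, 1938 (197 left).
−1 → Mar 31, 1938 (end of Mar, 31 days; 196 left).
−31 → Feb 28, 1938 (end of Feb, 28 days; 165 left).
−28 → Jan 31, 1938 (end of Jan, 31 days; 137 left).
−31 → Dec 31, 1937 (end of Dec, 31 days; 106 left).
−31 → Nov 30, 1937 (end of Nov, 30 days; 75 left).
−30 → Oct 31, 1937 (end of Oct, 31 days; 45 left).
−31 → Sep 30, 1937 (end of Sep, 30 days; 14 left).
−14 → Sep 16, 1937.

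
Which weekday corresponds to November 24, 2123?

Doomsday rule: the anchor day for the 2100s is Sunday. For year 23: 23÷12 = 1 r 11, and 11÷4 = 2, so 1+11+2 = 14.
Sunday + 14 ≡ Sunday — that's 2123's doomsday.
In November the doomsday date is Nov 7.
Nov 24 is 17 days after Nov 7; 17 mod 7 = 3, so Sunday + 3 = Wednesday.

Wednesday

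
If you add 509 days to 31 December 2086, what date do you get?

May 23, 2088

+365 (one year) → Dec 31, 2087 (144 left).
Dec has 31 days: +1 → Jan 1, 2088 (143 left).
Jan has 31 days: +31 → Feb 1, 2088 (112 left).
Feb has 29 days: +29 → Mar 1, 2088 (83 left).
Mar has 31 days: +31 → Apr 1, 2088 (52 left).
Apr has 30 days: +30 → May 1, 2088 (22 left).
+22 → May 23, 2088.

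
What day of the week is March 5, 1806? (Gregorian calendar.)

Doomsday rule: the anchor day for the 1800s is Friday. For year 06: 6÷12 = 0 r 6, and 6÷4 = 1, so 0+6+1 = 7.
Friday + 7 ≡ Friday — that's 1806's doomsday.
In March the doomsday date is Mar 14.
Mar 5 is 9 days before Mar 14; 9 mod 7 = 2, so Friday − 2 = Wednesday.

Wednesday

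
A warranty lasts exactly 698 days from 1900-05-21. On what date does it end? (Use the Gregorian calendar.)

April 19, 1902

+365 (one year) → May 21, 1901 (333 left).
May has 31 days: +11 → Jun 1, 1901 (322 left).
Jun has 30 days: +30 → Jul 1, 1901 (292 left).
Jul has 31 days: +31 → Aug 1, 1901 (261 left).
Aug has 31 days: +31 → Sep 1, 1901 (230 left).
Sep has 30 days: +30 → Oct 1, 1901 (200 left).
Oct has 31 days: +31 → Nov 1, 1901 (169 left).
Nov has 30 days: +30 → Dec 1, 1901 (139 left).
Dec has 31 days: +31 → Jan 1, 1902 (108 left).
Jan has 31 days: +31 → Feb 1, 1902 (77 left).
Feb has 28 days: +28 → Mar 1, 1902 (49 left).
Mar has 31 days: +31 → Apr 1, 1902 (18 left).
+18 → Apr 19, 1902.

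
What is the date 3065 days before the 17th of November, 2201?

−365 (one year) → Nov 17, 2200 (2700 left).
−365 (one year) → Nov 17, 2199 (2335 left).
−365 (one year) → Nov 17, 2198 (1970 left).
−365 (one year) → Nov 17, 2197 (1605 left).
−365 (one year) → Nov 17, 2196 (1240 left).
−366 (one year; includes Feb 29, 2196) → Nov 17, 2195 (874 left).
−365 (one year) → Nov 17, 2194 (509 left).
−365 (one year) → Nov 17, 2193 (144 left).
−17 → Oct 31, 2193 (end of Oct, 31 days; 127 left).
−31 → Sep 30, 2193 (end of Sep, 30 days; 96 left).
−30 → Aug 31, 2193 (end of Aug, 31 days; 66 left).
−31 → Jul 31, 2193 (end of Jul, 31 days; 35 left).
−31 → Jun 30, 2193 (end of Jun, 30 days; 4 left).
−4 → Jun 26, 2193.

June 26, 2193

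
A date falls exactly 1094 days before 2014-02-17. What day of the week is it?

Saturday

Feb 17, 2014 is a Monday.
1094 mod 7 = 2, so 1094 days before a Monday is Monday − 2 = Saturday.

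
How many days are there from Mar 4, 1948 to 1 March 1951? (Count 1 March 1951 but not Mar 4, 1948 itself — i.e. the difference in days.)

1092

Mar 4, 1948 → Mar 4, 1949: 365 days.
Mar 4, 1949 → Mar 4, 1950: 365 days.
Mar 4, 1950 → Apr 4, 1950: 31 days (March has 31).
Apr 4, 1950 → May 4, 1950: 30 days (April has 30).
May 4, 1950 → Jun 4, 1950: 31 days (May has 31).
Jun 4, 1950 → Jul 4, 1950: 30 days (June has 30).
Jul 4, 1950 → Aug 4, 1950: 31 days (July has 31).
Aug 4, 1950 → Sep 4, 1950: 31 days (August has 31).
Sep 4, 1950 → Oct 4, 1950: 30 days (September has 30).
Oct 4, 1950 → Nov 4, 1950: 31 days (October has 31).
Nov 4, 1950 → Dec 4, 1950: 30 days (November has 30).
Dec 4, 1950 → Jan 4, 1951: 31 days (December has 31).
Jan 4, 1951 → Feb 4, 1951: 31 days (January has 31).
Feb 4, 1951 → Mar 1, 1951: 25 days.
Total: 1092 days.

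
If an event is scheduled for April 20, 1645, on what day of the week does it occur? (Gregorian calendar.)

Thursday

Doomsday rule: the anchor day for the 1600s is Tuesday. For year 45: 45÷12 = 3 r 9, and 9÷4 = 2, so 3+9+2 = 14.
Tuesday + 14 ≡ Tuesday — that's 1645's doomsday.
In April the doomsday date is Apr 4.
Apr 20 is 16 days after Apr 4; 16 mod 7 = 2, so Tuesday + 2 = Thursday.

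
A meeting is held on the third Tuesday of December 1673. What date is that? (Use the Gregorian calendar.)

December 19, 1673

December 1, 1673 is a Friday.
The first Tuesday is therefore December 5 (4 days later).
The third Tuesday is 5 + 2×7 = December 19.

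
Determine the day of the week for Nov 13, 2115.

Wednesday

Doomsday rule: the anchor day for the 2100s is Sunday. For year 15: 15÷12 = 1 r 3, and 3÷4 = 0, so 1+3+0 = 4.
Sunday + 4 ≡ Thursday — that's 2115's doomsday.
In November the doomsday date is Nov 7.
Nov 13 is 6 days after Nov 7; 6 mod 7 = 6, so Thursday + 6 = Wednesday.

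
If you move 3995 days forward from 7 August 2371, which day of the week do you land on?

Thursday

First find the weekday of Aug 7, 2371. Doomsday rule: the anchor day for the 2300s is Wednesday. For year 71: 71÷12 = 5 r 11, and 11÷4 = 2, so 5+11+2 = 18.
Wednesday + 18 ≡ Sunday — that's 2371's doomsday.
In August the doomsday date is Aug 8.
Aug 7 is 1 day before Aug 8; 1 mod 7 = 1, so Sunday − 1 = Saturday.
3995 mod 7 = 5, so 3995 days after a Saturday is Saturday + 5 = Thursday.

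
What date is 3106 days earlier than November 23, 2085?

−365 (one year) → Nov 23, 2084 (2741 left).
−366 (one year; includes Feb 29, 2084) → Nov 23, 2083 (2375 left).
−365 (one year) → Nov 23, 2082 (2010 left).
−365 (one year) → Nov 23, 2081 (1645 left).
−365 (one year) → Nov 23, 2080 (1280 left).
−366 (one year; includes Feb 29, 2080) → Nov 23, 2079 (914 left).
−365 (one year) → Nov 23, 2078 (549 left).
−365 (one year) → Nov 23, 2077 (184 left).
−23 → Oct 31, 2077 (end of Oct, 31 days; 161 left).
−31 → Sep 30, 2077 (end of Sep, 30 days; 130 left).
−30 → Aug 31, 2077 (end of Aug, 31 days; 100 left).
−31 → Jul 31, 2077 (end of Jul, 31 days; 69 left).
−31 → Jun 30, 2077 (end of Jun, 30 days; 38 left).
−30 → May 31, 2077 (end of May, 31 days; 8 left).
−8 → May 23, 2077.

May 23, 2077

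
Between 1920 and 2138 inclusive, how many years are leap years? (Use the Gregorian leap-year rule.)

Multiples of 4 in [1920,2138]: 55.
Of those, multiples of 100: 2 (not leap unless ÷400).
Multiples of 400: 1.
Leap years = 55 − 2 + 1 = 54.

54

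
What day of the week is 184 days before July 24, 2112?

Friday

First find the weekday of Jul 24, 2112. Doomsday rule: the anchor day for the 2100s is Sunday. For year 12: 12÷12 = 1 r 0, and 0÷4 = 0, so 1+0+0 = 1.
Sunday + 1 ≡ Monday — that's 2112's doomsday.
In July the doomsday date is Jul 11.
Jul 24 is 13 days after Jul 11; 13 mod 7 = 6, so Monday + 6 = Sunday.
184 mod 7 = 2, so 184 days before a Sunday is Sunday − 2 = Friday.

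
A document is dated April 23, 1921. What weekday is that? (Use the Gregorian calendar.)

January 1, 1921 is a Saturday.
Jan 1, 1921 → Feb 1, 1921: 31 days (January has 31).
Feb 1, 1921 → Mar 1, 1921: 28 days (February has 28).
Mar 1, 1921 → Apr 1, 1921: 31 days (March has 31).
Apr 1, 1921 → Apr 23, 1921: 22 days.
Total: 112 days.
112 mod 7 = 0, so Saturday + 0 = Saturday.

Saturday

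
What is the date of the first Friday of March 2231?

March 1, 2231 is a Tuesday.
The first Friday is therefore March 4 (3 days later).

March 4, 2231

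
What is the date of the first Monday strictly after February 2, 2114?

Feb 2, 2114 is a Friday.
From Friday to the next Monday is 3 days.
Feb 2, 2114 + 3 = Feb 5, 2114.

February 5, 2114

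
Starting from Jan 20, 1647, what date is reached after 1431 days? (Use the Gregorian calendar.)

+365 (one year) → Jan 20, 1648 (1066 left).
+366 (one year; includes Feb 29, 1648) → Jan 20, 1649 (700 left).
+365 (one year) → Jan 20, 1650 (335 left).
Jan has 31 days: +12 → Feb 1, 1650 (323 left).
Feb has 28 days: +28 → Mar 1, 1650 (295 left).
Mar has 31 days: +31 → Apr 1, 1650 (264 left).
Apr has 30 days: +30 → May 1, 1650 (234 left).
May has 31 days: +31 → Jun 1, 1650 (203 left).
Jun has 30 days: +30 → Jul 1, 1650 (173 left).
Jul has 31 days: +31 → Aug 1, 1650 (142 left).
Aug has 31 days: +31 → Sep 1, 1650 (111 left).
Sep has 30 days: +30 → Oct 1, 1650 (81 left).
Oct has 31 days: +31 → Nov 1, 1650 (50 left).
Nov has 30 days: +30 → Dec 1, 1650 (20 left).
+20 → Dec 21, 1650.

December 21, 1650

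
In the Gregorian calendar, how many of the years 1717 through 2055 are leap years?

82

Multiples of 4 in [1717,2055]: 84.
Of those, multiples of 100: 3 (not leap unless ÷400).
Multiples of 400: 1.
Leap years = 84 − 3 + 1 = 82.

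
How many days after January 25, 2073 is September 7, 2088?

Jan 25, 2073 → Jan 25, 2074: 365 days.
Jan 25, 2074 → Jan 25, 2075: 365 days.
Jan 25, 2075 → Jan 25, 2076: 365 days.
Jan 25, 2076 → Jan 25, 2077: 366 days (Feb 29, 2076 is in that span).
Jan 25, 2077 → Jan 25, 2078: 365 days.
Jan 25, 2078 → Jan 25, 2079: 365 days.
Jan 25, 2079 → Jan 25, 2080: 365 days.
Jan 25, 2080 → Jan 25, 2081: 366 days (Feb 29, 2080 is in that span).
Jan 25, 2081 → Jan 25, 2082: 365 days.
Jan 25, 2082 → Jan 25, 2083: 365 days.
Jan 25, 2083 → Jan 25, 2084: 365 days.
Jan 25, 2084 → Jan 25, 2085: 366 days (Feb 29, 2084 is in that span).
Jan 25, 2085 → Jan 25, 2086: 365 days.
Jan 25, 2086 → Jan 25, 2087: 365 days.
Jan 25, 2087 → Jan 25, 2088: 365 days.
Jan 25, 2088 → Feb 25, 2088: 31 days (January has 31).
Feb 25, 2088 → Mar 25, 2088: 29 days (February has 29).
Mar 25, 2088 → Apr 25, 2088: 31 days (March has 31).
Apr 25, 2088 → May 25, 2088: 30 days (April has 30).
May 25, 2088 → Jun 25, 2088: 31 days (May has 31).
Jun 25, 2088 → Jul 25, 2088: 30 days (June has 30).
Jul 25, 2088 → Aug 25, 2088: 31 days (July has 31).
Aug 25, 2088 → Sep 7, 2088: 13 days.
Total: 5704 days.

5704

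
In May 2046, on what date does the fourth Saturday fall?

May 1, 2046 is a Tuesday.
The first Saturday is therefore May 5 (4 days later).
The fourth Saturday is 5 + 3×7 = May 26.

May 26, 2046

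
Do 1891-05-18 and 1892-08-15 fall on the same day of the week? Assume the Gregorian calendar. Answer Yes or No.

From May 18, 1891 to Aug 15, 1892 is 455 days.
455 mod 7 = 0, so they are the same weekday.
(May 18, 1891 is a Monday; Aug 15, 1892 is a Monday.)

Yes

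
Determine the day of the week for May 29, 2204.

Tuesday

Doomsday rule: the anchor day for the 2200s is Friday. For year 04: 4÷12 = 0 r 4, and 4÷4 = 1, so 0+4+1 = 5.
Friday + 5 ≡ Wednesday — that's 2204's doomsday.
In May the doomsday date is May 9.
May 29 is 20 days after May 9; 20 mod 7 = 6, so Wednesday + 6 = Tuesday.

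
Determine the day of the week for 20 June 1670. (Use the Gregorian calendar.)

Doomsday rule: the anchor day for the 1600s is Tuesday. For year 70: 70÷12 = 5 r 10, and 10÷4 = 2, so 5+10+2 = 17.
Tuesday + 17 ≡ Friday — that's 1670's doomsday.
In June the doomsday date is Jun 6.
Jun 20 is 14 days after Jun 6; 14 mod 7 = 0, so Friday + 0 = Friday.

Friday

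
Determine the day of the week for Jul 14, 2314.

Tuesday

Doomsday rule: the anchor day for the 2300s is Wednesday. For year 14: 14÷12 = 1 r 2, and 2÷4 = 0, so 1+2+0 = 3.
Wednesday + 3 ≡ Saturday — that's 2314's doomsday.
In July the doomsday date is Jul 11.
Jul 14 is 3 days after Jul 11; 3 mod 7 = 3, so Saturday + 3 = Tuesday.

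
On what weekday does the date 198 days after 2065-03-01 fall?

First find the weekday of Mar 1, 2065. Doomsday rule: the anchor day for the 2000s is Tuesday. For year 65: 65÷12 = 5 r 5, and 5÷4 = 1, so 5+5+1 = 11.
Tuesday + 11 ≡ Saturday — that's 2065's doomsday.
In March the doomsday date is Mar 14.
Mar 1 is 13 days before Mar 14; 13 mod 7 = 6, so Saturday − 6 = Sunday.
198 mod 7 = 2, so 198 days after a Sunday is Sunday + 2 = Tuesday.

Tuesday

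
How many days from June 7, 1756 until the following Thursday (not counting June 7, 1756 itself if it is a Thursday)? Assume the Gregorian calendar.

Jun 7, 1756 is a Monday.
From Monday to the next Thursday is 3 days.

3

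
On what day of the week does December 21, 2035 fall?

Friday

Doomsday rule: the anchor day for the 2000s is Tuesday. For year 35: 35÷12 = 2 r 11, and 11÷4 = 2, so 2+11+2 = 15.
Tuesday + 15 ≡ Wednesday — that's 2035's doomsday.
In December the doomsday date is Dec 12.
Dec 21 is 9 days after Dec 12; 9 mod 7 = 2, so Wednesday + 2 = Friday.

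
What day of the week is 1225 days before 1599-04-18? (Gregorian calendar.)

Sunday

Apr 18, 1599 is a Sunday.
1225 mod 7 = 0, so 1225 days before a Sunday is Sunday − 0 = Sunday.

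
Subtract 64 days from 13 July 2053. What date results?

−13 → Jun 30, 2053 (end of Jun, 30 days; 51 left).
−30 → May 31, 2053 (end of May, 31 days; 21 left).
−21 → May 10, 2053.

May 10, 2053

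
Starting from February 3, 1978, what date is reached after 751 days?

+365 (one year) → Feb 3, 1979 (386 left).
Feb has 28 days: +26 → Mar 1, 1979 (360 left).
Mar has 31 days: +31 → Apr 1, 1979 (329 left).
Apr has 30 days: +30 → May 1, 1979 (299 left).
May has 31 days: +31 → Jun 1, 1979 (268 left).
Jun has 30 days: +30 → Jul 1, 1979 (238 left).
Jul has 31 days: +31 → Aug 1, 1979 (207 left).
Aug has 31 days: +31 → Sep 1, 1979 (176 left).
Sep has 30 days: +30 → Oct 1, 1979 (146 left).
Oct has 31 days: +31 → Nov 1, 1979 (115 left).
Nov has 30 days: +30 → Dec 1, 1979 (85 left).
Dec has 31 days: +31 → Jan 1, 1980 (54 left).
Jan has 31 days: +31 → Feb 1, 1980 (23 left).
+23 → Feb 24, 1980.

February 24, 1980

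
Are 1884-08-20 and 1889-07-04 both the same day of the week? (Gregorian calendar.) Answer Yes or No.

From Aug 20, 1884 to Jul 4, 1889 is 1779 days.
1779 mod 7 = 1, so they are different weekdays.
(Aug 20, 1884 is a Wednesday; Jul 4, 1889 is a Thursday.)

No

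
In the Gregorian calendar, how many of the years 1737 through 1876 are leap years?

Multiples of 4 in [1737,1876]: 35.
Of those, multiples of 100: 1 (not leap unless ÷400).
Multiples of 400: 0.
Leap years = 35 − 1 + 0 = 34.

34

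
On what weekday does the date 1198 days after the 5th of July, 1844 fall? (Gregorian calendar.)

First find the weekday of Jul 5, 1844. Doomsday rule: the anchor day for the 1800s is Friday. For year 44: 44÷12 = 3 r 8, and 8÷4 = 2, so 3+8+2 = 13.
Friday + 13 ≡ Thursday — that's 1844's doomsday.
In July the doomsday date is Jul 11.
Jul 5 is 6 days before Jul 11; 6 mod 7 = 6, so Thursday − 6 = Friday.
1198 mod 7 = 1, so 1198 days after a Friday is Friday + 1 = Saturday.

Saturday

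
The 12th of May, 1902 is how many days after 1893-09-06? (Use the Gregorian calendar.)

3169

Sep 6, 1893 → Sep 6, 1894: 365 days.
Sep 6, 1894 → Sep 6, 1895: 365 days.
Sep 6, 1895 → Sep 6, 1896: 366 days (Feb 29, 1896 is in that span).
Sep 6, 1896 → Sep 6, 1897: 365 days.
Sep 6, 1897 → Sep 6, 1898: 365 days.
Sep 6, 1898 → Sep 6, 1899: 365 days.
Sep 6, 1899 → Sep 6, 1900: 365 days.
Sep 6, 1900 → Sep 6, 1901: 365 days.
Sep 6, 1901 → Oct 6, 1901: 30 days (September has 30).
Oct 6, 1901 → Nov 6, 1901: 31 days (October has 31).
Nov 6, 1901 → Dec 6, 1901: 30 days (November has 30).
Dec 6, 1901 → Jan 6, 1902: 31 days (December has 31).
Jan 6, 1902 → Feb 6, 1902: 31 days (January has 31).
Feb 6, 1902 → Mar 6, 1902: 28 days (February has 28).
Mar 6, 1902 → Apr 6, 1902: 31 days (March has 31).
Apr 6, 1902 → May 6, 1902: 30 days (April has 30).
May 6, 1902 → May 12, 1902: 6 days.
Total: 3169 days.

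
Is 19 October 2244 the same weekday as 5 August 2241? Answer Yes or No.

From Aug 5, 2241 to Oct 19, 2244 is 1171 days.
1171 mod 7 = 2, so they are different weekdays.
(Aug 5, 2241 is a Thursday; Oct 19, 2244 is a Saturday.)

No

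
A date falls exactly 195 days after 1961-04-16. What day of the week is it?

Apr 16, 1961 is a Sunday.
195 mod 7 = 6, so 195 days after a Sunday is Sunday + 6 = Saturday.

Saturday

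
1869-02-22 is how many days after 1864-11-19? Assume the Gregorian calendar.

1556

Nov 19, 1864 → Nov 19, 1865: 365 days.
Nov 19, 1865 → Nov 19, 1866: 365 days.
Nov 19, 1866 → Nov 19, 1867: 365 days.
Nov 19, 1867 → Nov 19, 1868: 366 days (Feb 29, 1868 is in that span).
Nov 19, 1868 → Dec 19, 1868: 30 days (November has 30).
Dec 19, 1868 → Jan 19, 1869: 31 days (December has 31).
Jan 19, 1869 → Feb 19, 1869: 31 days (January has 31).
Feb 19, 1869 → Feb 22, 1869: 3 days.
Total: 1556 days.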